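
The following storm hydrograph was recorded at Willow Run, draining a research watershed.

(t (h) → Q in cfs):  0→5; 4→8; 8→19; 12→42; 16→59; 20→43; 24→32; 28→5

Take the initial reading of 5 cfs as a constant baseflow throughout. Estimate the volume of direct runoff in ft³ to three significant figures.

V ≈ 2.49 × 10^6 ft³

Direct-runoff ordinates (Q − Q_b): 0.0, 3.0, 14.0, 37.0, 54.0, 38.0, 27.0, 0.0 cfs.
ΣQ_DR = 173.0 cfs.
With Δt = 4 h = 14400 s, V = ΣQ_DR · Δt = 173.0 × 14400 = 2.49 × 10^6 ft³.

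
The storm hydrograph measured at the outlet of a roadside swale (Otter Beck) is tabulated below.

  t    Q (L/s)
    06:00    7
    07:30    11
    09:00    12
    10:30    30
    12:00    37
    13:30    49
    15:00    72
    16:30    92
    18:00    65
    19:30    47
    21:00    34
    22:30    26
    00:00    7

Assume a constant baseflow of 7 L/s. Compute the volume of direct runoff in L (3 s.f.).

Direct-runoff ordinates (Q − Q_b): 0.0, 4.0, 5.0, 23.0, 30.0, 42.0, 65.0, 85.0, 58.0, 40.0, 27.0, 19.0, 0.0 L/s.
ΣQ_DR = 398.0 L/s.
With Δt = 1.5 h = 5400 s, V = ΣQ_DR · Δt = 398.0 × 5400 = 2.15 × 10^6 L.

V ≈ 2.15 × 10^6 L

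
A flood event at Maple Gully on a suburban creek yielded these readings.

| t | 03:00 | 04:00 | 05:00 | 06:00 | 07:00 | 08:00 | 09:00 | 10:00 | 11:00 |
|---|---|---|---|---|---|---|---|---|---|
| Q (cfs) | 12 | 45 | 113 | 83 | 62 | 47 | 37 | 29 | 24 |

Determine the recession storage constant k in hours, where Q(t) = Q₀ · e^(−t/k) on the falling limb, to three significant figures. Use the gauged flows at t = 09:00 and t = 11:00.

k ≈ 4.62 h

On the falling limb, Q drops from 37 to 24 cfs between t = 09:00 and t = 11:00 (Δt = 2 h).
k = −Δt / ln(Q₂/Q₁) = −2 / ln(24/37) = 4.62 h.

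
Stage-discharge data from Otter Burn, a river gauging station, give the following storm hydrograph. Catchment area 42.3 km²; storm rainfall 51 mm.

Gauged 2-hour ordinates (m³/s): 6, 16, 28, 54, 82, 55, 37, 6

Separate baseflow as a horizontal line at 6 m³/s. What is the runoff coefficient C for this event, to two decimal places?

C ≈ 0.79

ΣQ_DR = 236.0 m³/s; V = ΣQ_DR·Δt = 1.699 × 10^6 m³.
Runoff depth d = V / A = 40.17 mm.
C = d / P = 40.17 / 51 = 0.79.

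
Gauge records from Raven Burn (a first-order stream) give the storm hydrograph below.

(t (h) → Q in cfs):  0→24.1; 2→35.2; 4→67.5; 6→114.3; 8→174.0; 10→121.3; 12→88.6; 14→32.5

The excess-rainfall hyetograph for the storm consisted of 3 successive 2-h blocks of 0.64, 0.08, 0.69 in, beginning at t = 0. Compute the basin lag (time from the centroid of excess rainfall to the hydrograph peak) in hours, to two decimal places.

Centroid of excess rainfall: t_c = Σ P_i·t̄_i / ΣP_i = 3.0709 h (block centres at 1, 3, 5 h).
Hydrograph peak occurs at t = 8 h, so basin lag t_L = 8 − 3.0709 = 4.93 h.

t_L ≈ 4.93 h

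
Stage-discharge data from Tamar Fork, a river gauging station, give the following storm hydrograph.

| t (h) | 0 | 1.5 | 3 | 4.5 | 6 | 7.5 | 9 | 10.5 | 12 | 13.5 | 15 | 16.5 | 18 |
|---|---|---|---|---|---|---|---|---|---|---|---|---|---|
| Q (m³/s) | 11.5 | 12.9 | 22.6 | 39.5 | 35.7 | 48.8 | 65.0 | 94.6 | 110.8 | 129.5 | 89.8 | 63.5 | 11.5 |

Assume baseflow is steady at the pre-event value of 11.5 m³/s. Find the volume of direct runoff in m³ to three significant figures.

V ≈ 3.17 × 10^6 m³

Direct-runoff ordinates (Q − Q_b): 0.0, 1.4, 11.1, 28.0, 24.2, 37.3, 53.5, 83.1, 99.3, 118.0, 78.3, 52.0, 0.0 m³/s.
ΣQ_DR = 586.2 m³/s.
With Δt = 1.5 h = 5400 s, V = ΣQ_DR · Δt = 586.2 × 5400 = 3.17 × 10^6 m³.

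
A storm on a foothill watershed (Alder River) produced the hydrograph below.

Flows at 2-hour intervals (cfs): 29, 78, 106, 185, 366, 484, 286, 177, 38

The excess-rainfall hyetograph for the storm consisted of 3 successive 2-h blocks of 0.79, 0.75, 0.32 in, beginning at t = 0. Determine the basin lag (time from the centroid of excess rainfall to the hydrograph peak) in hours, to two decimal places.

t_L ≈ 7.51 h

Centroid of excess rainfall: t_c = Σ P_i·t̄_i / ΣP_i = 2.4946 h (block centres at 1, 3, 5 h).
Hydrograph peak occurs at t = 10 h, so basin lag t_L = 10 − 2.4946 = 7.51 h.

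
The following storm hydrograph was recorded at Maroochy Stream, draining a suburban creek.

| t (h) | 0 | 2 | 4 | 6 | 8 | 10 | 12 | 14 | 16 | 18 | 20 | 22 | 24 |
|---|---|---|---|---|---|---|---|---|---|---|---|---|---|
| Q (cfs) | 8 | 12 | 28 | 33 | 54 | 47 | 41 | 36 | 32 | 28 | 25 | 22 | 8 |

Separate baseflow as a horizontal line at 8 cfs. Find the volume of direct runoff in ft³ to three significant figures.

Direct-runoff ordinates (Q − Q_b): 0.0, 4.0, 20.0, 25.0, 46.0, 39.0, 33.0, 28.0, 24.0, 20.0, 17.0, 14.0, 0.0 cfs.
ΣQ_DR = 270.0 cfs.
With Δt = 2 h = 7200 s, V = ΣQ_DR · Δt = 270.0 × 7200 = 1.94 × 10^6 ft³.

V ≈ 1.94 × 10^6 ft³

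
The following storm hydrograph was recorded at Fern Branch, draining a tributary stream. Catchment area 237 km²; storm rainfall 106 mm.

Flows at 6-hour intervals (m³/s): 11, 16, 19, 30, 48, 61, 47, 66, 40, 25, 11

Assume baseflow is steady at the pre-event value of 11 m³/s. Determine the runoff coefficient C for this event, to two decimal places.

C ≈ 0.22

ΣQ_DR = 253.0 m³/s; V = ΣQ_DR·Δt = 5.465 × 10^6 m³.
Runoff depth d = V / A = 23.06 mm.
C = d / P = 23.06 / 106 = 0.22.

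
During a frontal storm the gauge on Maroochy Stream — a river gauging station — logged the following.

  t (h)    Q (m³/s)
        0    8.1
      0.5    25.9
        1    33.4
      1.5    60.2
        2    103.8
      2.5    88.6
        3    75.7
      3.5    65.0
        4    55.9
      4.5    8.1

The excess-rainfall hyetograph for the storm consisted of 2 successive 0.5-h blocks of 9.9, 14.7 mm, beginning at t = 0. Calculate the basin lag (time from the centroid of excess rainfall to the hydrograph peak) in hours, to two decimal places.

Centroid of excess rainfall: t_c = Σ P_i·t̄_i / ΣP_i = 0.5488 h (block centres at 0.25, 0.75 h).
Hydrograph peak occurs at t = 2 h, so basin lag t_L = 2 − 0.5488 = 1.45 h.

t_L ≈ 1.45 h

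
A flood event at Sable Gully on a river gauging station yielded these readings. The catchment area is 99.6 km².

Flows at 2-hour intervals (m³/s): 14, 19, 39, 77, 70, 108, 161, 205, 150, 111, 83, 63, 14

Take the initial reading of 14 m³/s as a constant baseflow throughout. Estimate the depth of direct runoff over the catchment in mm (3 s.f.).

d ≈ 67.4 mm

Direct runoff: 0.0, 5.0, 25.0, 63.0, 56.0, 94.0, 147.0, 191.0, 136.0, 97.0, 69.0, 49.0, 0.0 m³/s; ΣQ_DR = 932.0 m³/s.
V = ΣQ_DR · Δt = 932.0 × 7200 s = 6.710 × 10^6 m³.
Over A = 99.6 km², depth = V / A = 67.4 mm.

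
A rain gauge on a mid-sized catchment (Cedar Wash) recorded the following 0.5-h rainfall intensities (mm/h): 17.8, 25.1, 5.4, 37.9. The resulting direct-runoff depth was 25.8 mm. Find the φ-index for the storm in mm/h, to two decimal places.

Only the 3 blocks with intensity above φ contribute runoff: 17.8, 25.1, 37.9 mm/h.
Σ(I−φ)·Δt = d  ⇒  (17.8+25.1+37.9 − 3φ)·0.5 = 25.8
φ = (80.80 − 25.8/0.5) / 3 = 9.73 mm/h.

φ ≈ 9.73 mm/h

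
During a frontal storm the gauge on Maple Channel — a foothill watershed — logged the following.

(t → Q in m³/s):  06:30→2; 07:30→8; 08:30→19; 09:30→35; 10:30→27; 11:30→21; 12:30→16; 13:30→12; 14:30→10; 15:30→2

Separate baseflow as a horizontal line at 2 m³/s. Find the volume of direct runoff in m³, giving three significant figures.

Direct-runoff ordinates (Q − Q_b): 0.0, 6.0, 17.0, 33.0, 25.0, 19.0, 14.0, 10.0, 8.0, 0.0 m³/s.
ΣQ_DR = 132.0 m³/s.
With Δt = 1 h = 3600 s, V = ΣQ_DR · Δt = 132.0 × 3600 = 4.75 × 10^5 m³.

V ≈ 4.75 × 10^5 m³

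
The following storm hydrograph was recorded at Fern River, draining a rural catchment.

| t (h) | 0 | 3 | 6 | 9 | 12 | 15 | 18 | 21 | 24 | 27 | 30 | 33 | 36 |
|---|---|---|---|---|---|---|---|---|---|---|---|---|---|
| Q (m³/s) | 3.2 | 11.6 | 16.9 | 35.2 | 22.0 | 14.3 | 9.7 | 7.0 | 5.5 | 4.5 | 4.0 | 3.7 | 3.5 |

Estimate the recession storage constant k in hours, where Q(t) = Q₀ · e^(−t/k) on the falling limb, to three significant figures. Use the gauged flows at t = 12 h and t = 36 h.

k ≈ 13.1 h

On the falling limb, Q drops from 22.0 to 3.5 m³/s between t = 12 h and t = 36 h (Δt = 24 h).
k = −Δt / ln(Q₂/Q₁) = −24 / ln(3.5/22.0) = 13.1 h.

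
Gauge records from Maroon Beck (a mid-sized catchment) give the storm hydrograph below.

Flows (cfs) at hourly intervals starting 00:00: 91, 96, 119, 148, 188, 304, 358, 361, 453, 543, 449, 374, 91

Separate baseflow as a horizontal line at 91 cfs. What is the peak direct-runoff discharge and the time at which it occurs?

Subtracting baseflow gives direct-runoff ordinates: 0.0, 5.0, 28.0, 57.0, 97.0, 213.0, 267.0, 270.0, 362.0, 452.0, 358.0, 283.0, 0.0 cfs.
The maximum is 452.0 cfs, occurring at the reading for t = 09:00.

Q_p = 452.0 cfs at t = 09:00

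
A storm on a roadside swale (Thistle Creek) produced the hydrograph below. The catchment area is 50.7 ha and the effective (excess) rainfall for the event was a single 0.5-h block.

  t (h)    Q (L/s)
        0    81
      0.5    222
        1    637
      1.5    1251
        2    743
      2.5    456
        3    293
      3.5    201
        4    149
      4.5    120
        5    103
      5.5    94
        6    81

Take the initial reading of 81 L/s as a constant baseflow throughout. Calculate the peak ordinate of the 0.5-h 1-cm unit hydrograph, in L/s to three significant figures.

Direct runoff: 0.0, 141.0, 556.0, 1170.0, 662.0, 375.0, 212.0, 120.0, 68.0, 39.0, 22.0, 13.0, 0.0 L/s; ΣQ_DR = 3378 L/s, peak = 1170.0 L/s.
Runoff depth d = ΣQ_DR·Δt / A = 3378 × 1800 / (50.7 ha) = 11.99 mm.
The 1-cm UH is the DRH scaled by (10 mm)/d, so U_p = 1170.0 × 10/11.99 = 976 L/s.

U_p ≈ 976 L/s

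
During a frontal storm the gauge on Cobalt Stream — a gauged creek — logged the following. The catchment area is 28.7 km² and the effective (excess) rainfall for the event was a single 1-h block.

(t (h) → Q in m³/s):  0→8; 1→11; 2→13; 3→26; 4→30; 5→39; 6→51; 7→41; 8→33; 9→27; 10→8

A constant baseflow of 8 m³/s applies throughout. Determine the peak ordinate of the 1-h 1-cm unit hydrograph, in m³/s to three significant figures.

U_p ≈ 17.2 m³/s

Direct runoff: 0.0, 3.0, 5.0, 18.0, 22.0, 31.0, 43.0, 33.0, 25.0, 19.0, 0.0 m³/s; ΣQ_DR = 199.0 m³/s, peak = 43.0 m³/s.
Runoff depth d = ΣQ_DR·Δt / A = 199.0 × 3600 / (28.7 km²) = 24.96 mm.
The 1-cm UH is the DRH scaled by (10 mm)/d, so U_p = 43.0 × 10/24.96 = 17.2 m³/s.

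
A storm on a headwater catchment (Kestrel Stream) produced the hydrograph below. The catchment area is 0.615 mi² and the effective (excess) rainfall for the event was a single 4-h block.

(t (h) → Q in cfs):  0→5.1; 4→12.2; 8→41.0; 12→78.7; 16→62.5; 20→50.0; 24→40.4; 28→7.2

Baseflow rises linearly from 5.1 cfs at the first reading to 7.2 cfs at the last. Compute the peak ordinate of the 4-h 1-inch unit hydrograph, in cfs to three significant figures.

U_p ≈ 29.1 cfs

Direct runoff: 0.00, 6.80, 35.30, 72.70, 56.20, 43.40, 33.50, 0.00 cfs; ΣQ_DR = 247.9 cfs, peak = 72.70 cfs.
Runoff depth d = ΣQ_DR·Δt / A = 247.9 × 14400 / (0.615 mi²) = 2.498 in.
The 1-inch UH is the DRH scaled by (1 in)/d, so U_p = 72.70 × 1/2.498 = 29.1 cfs.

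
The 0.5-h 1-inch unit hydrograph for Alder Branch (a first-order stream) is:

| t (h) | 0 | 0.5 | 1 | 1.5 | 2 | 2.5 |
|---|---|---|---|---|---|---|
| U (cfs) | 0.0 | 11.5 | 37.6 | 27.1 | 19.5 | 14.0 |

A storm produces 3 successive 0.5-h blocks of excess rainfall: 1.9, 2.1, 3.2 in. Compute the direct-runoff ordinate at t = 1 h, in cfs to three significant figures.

Q ≈ 95.6 cfs

By discrete convolution, Q_j = Σ (P_i / 1 in) · U_{j−i}.
At t = 1 h (j=2): Q = (1.9/1)·37.6 + (2.1/1)·11.5 + (3.2/1)·0.0 = 95.6 cfs.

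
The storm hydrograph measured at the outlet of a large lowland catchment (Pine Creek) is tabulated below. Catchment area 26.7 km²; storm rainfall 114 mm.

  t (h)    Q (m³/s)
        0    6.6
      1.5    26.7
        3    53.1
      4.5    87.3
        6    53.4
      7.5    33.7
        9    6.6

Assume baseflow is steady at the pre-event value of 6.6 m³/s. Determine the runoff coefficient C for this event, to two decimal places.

ΣQ_DR = 221.2 m³/s; V = ΣQ_DR·Δt = 1.194 × 10^6 m³.
Runoff depth d = V / A = 44.74 mm.
C = d / P = 44.74 / 114 = 0.39.

C ≈ 0.39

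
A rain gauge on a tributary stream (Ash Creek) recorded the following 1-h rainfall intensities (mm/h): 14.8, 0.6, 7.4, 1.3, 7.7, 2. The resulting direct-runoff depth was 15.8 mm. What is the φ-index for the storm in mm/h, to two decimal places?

φ ≈ 4.70 mm/h

Only the 3 blocks with intensity above φ contribute runoff: 14.8, 7.4, 7.7 mm/h.
Σ(I−φ)·Δt = d  ⇒  (14.8+7.4+7.7 − 3φ)·1 = 15.8
φ = (29.90 − 15.8/1) / 3 = 4.70 mm/h.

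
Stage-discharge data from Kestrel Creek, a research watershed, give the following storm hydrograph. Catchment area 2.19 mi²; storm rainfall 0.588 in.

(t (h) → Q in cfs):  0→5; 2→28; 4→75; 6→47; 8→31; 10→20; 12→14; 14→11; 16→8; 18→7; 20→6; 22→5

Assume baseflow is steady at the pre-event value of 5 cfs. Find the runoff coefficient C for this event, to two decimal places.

ΣQ_DR = 197.0 cfs; V = ΣQ_DR·Δt = 1.418 × 10^6 ft³.
Runoff depth d = V / A = 0.2788 in.
C = d / P = 0.2788 / 0.588 = 0.47.

C ≈ 0.47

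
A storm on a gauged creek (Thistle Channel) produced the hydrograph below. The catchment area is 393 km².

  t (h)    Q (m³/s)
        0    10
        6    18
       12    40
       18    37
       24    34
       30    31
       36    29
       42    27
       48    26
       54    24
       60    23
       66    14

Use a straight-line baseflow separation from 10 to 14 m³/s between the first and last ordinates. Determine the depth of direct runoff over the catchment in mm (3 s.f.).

d ≈ 9.29 mm

Direct runoff: 0.00, 7.64, 29.27, 25.91, 22.55, 19.18, 16.82, 14.45, 13.09, 10.73, 9.36, 0.00 m³/s; ΣQ_DR = 169.0 m³/s.
V = ΣQ_DR · Δt = 169.0 × 21600 s = 3.650 × 10^6 m³.
Over A = 393 km², depth = V / A = 9.29 mm.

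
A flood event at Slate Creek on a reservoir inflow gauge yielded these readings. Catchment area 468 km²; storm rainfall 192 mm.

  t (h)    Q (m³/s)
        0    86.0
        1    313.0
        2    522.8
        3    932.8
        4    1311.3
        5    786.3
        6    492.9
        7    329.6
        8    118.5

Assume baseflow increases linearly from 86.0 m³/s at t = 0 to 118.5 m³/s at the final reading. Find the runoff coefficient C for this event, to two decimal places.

ΣQ_DR = 3973 m³/s; V = ΣQ_DR·Δt = 1.430 × 10^7 m³.
Runoff depth d = V / A = 30.56 mm.
C = d / P = 30.56 / 192 = 0.16.

C ≈ 0.16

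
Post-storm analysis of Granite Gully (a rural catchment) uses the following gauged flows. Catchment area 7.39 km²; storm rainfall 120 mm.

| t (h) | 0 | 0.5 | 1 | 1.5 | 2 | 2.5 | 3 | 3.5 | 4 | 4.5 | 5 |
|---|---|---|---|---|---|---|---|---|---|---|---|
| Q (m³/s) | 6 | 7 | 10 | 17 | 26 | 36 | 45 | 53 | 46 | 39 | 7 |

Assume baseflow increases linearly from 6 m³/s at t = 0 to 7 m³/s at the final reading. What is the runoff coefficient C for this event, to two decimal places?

ΣQ_DR = 220.5 m³/s; V = ΣQ_DR·Δt = 3.969 × 10^5 m³.
Runoff depth d = V / A = 53.71 mm.
C = d / P = 53.71 / 120 = 0.45.

C ≈ 0.45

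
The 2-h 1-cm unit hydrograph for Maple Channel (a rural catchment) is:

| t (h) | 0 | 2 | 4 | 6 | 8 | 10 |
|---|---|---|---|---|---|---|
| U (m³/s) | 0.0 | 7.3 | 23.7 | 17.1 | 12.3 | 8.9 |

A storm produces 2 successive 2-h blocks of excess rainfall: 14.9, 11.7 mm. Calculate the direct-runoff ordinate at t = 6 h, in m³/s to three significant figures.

By discrete convolution, Q_j = Σ (P_i / 10 mm) · U_{j−i}.
At t = 6 h (j=3): Q = (14.9/10)·17.1 + (11.7/10)·23.7 = 53.2 m³/s.

Q ≈ 53.2 m³/s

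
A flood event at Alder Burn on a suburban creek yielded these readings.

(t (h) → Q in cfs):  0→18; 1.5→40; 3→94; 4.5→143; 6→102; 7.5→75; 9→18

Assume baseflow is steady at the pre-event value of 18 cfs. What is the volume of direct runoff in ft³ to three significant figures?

Direct-runoff ordinates (Q − Q_b): 0.0, 22.0, 76.0, 125.0, 84.0, 57.0, 0.0 cfs.
ΣQ_DR = 364.0 cfs.
With Δt = 1.5 h = 5400 s, V = ΣQ_DR · Δt = 364.0 × 5400 = 1.97 × 10^6 ft³.

V ≈ 1.97 × 10^6 ft³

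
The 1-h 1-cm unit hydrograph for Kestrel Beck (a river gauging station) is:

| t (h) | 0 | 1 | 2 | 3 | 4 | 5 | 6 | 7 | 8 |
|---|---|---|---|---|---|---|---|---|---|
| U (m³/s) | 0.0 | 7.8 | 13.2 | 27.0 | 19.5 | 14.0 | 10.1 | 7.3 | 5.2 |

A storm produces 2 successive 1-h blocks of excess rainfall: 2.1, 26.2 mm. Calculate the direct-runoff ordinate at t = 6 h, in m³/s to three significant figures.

Q ≈ 38.8 m³/s

By discrete convolution, Q_j = Σ (P_i / 10 mm) · U_{j−i}.
At t = 6 h (j=6): Q = (2.1/10)·10.1 + (26.2/10)·14.0 = 38.8 m³/s.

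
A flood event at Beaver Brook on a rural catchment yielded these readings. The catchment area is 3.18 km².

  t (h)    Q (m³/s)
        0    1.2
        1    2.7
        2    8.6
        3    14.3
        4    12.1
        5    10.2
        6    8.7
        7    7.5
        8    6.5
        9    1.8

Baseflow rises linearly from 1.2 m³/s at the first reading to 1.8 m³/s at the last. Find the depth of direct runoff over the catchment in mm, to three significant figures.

Direct runoff: 0.00, 1.43, 7.27, 12.90, 10.63, 8.67, 7.10, 5.83, 4.77, 0.00 m³/s; ΣQ_DR = 58.60 m³/s.
V = ΣQ_DR · Δt = 58.60 × 3600 s = 2.110 × 10^5 m³.
Over A = 3.18 km², depth = V / A = 66.3 mm.

d ≈ 66.3 mm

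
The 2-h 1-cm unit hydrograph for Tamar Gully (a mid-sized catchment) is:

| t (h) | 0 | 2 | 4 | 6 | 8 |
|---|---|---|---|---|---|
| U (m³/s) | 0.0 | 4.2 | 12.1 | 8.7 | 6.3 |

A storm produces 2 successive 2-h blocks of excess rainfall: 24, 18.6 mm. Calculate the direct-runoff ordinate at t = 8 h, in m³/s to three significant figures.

Q ≈ 31.3 m³/s

By discrete convolution, Q_j = Σ (P_i / 10 mm) · U_{j−i}.
At t = 8 h (j=4): Q = (24/10)·6.3 + (18.6/10)·8.7 = 31.3 m³/s.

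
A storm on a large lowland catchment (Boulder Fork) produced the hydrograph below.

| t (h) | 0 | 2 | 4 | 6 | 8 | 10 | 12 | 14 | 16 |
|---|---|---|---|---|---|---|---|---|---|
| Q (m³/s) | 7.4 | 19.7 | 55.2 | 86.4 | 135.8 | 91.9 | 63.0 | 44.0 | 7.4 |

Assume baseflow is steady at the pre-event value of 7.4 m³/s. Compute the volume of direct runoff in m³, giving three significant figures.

V ≈ 3.20 × 10^6 m³

Direct-runoff ordinates (Q − Q_b): 0.0, 12.3, 47.8, 79.0, 128.4, 84.5, 55.6, 36.6, 0.0 m³/s.
ΣQ_DR = 444.2 m³/s.
With Δt = 2 h = 7200 s, V = ΣQ_DR · Δt = 444.2 × 7200 = 3.20 × 10^6 m³.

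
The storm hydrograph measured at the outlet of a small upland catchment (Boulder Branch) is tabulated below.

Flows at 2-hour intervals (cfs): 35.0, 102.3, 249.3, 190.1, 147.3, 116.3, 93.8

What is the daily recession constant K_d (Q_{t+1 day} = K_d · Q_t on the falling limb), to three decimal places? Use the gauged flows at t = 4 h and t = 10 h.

Between t = 4 h and t = 10 h the flow falls from 249.3 to 116.3 cfs over 3×2 h = 6 h.
Per-interval ratio K = (116.3/249.3)^(1/3) = 0.7756; K_d = K^(24/2) = 0.047.

K_d ≈ 0.047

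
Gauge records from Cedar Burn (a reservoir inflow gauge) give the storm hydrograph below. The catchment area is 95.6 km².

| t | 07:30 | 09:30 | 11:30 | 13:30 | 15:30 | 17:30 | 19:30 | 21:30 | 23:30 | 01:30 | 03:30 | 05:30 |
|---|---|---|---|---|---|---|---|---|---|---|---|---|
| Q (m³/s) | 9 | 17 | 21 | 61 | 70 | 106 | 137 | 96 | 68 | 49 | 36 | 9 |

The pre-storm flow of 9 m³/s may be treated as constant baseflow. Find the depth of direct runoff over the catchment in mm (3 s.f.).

Direct runoff: 0.0, 8.0, 12.0, 52.0, 61.0, 97.0, 128.0, 87.0, 59.0, 40.0, 27.0, 0.0 m³/s; ΣQ_DR = 571.0 m³/s.
V = ΣQ_DR · Δt = 571.0 × 7200 s = 4.111 × 10^6 m³.
Over A = 95.6 km², depth = V / A = 43.0 mm.

d ≈ 43.0 mm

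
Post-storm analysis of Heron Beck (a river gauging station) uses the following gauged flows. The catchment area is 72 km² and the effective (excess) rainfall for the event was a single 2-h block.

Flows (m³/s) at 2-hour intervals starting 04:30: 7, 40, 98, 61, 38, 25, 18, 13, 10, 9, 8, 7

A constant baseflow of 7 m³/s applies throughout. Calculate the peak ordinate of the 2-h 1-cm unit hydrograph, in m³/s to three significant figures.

U_p ≈ 36.4 m³/s

Direct runoff: 0.0, 33.0, 91.0, 54.0, 31.0, 18.0, 11.0, 6.0, 3.0, 2.0, 1.0, 0.0 m³/s; ΣQ_DR = 250.0 m³/s, peak = 91.0 m³/s.
Runoff depth d = ΣQ_DR·Δt / A = 250.0 × 7200 / (72 km²) = 25.00 mm.
The 1-cm UH is the DRH scaled by (10 mm)/d, so U_p = 91.0 × 10/25.00 = 36.4 m³/s.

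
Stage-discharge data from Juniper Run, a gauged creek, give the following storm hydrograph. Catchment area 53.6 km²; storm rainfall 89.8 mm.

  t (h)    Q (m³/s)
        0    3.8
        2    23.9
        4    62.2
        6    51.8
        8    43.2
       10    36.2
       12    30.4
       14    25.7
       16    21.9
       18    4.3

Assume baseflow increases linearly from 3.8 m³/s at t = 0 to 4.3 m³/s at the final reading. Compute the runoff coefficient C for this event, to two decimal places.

ΣQ_DR = 262.9 m³/s; V = ΣQ_DR·Δt = 1.893 × 10^6 m³.
Runoff depth d = V / A = 35.31 mm.
C = d / P = 35.31 / 89.8 = 0.39.

C ≈ 0.39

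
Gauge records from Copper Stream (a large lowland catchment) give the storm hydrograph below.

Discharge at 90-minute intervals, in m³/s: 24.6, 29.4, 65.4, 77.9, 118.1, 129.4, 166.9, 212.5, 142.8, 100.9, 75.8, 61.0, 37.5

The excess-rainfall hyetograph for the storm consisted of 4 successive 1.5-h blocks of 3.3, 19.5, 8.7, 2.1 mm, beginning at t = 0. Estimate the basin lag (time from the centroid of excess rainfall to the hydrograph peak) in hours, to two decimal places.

Centroid of excess rainfall: t_c = Σ P_i·t̄_i / ΣP_i = 2.6786 h (block centres at 0.75, 2.25, 3.75, 5.25 h).
Hydrograph peak occurs at t = 10.5 h, so basin lag t_L = 10.5 − 2.6786 = 7.82 h.

t_L ≈ 7.82 h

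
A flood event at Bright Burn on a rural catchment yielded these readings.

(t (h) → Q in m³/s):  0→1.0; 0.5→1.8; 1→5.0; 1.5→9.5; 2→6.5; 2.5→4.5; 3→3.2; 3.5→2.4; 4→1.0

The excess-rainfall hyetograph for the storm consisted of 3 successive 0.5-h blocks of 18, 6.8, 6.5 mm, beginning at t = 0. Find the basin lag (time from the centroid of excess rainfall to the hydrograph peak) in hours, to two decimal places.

t_L ≈ 0.93 h

Centroid of excess rainfall: t_c = Σ P_i·t̄_i / ΣP_i = 0.5663 h (block centres at 0.25, 0.75, 1.25 h).
Hydrograph peak occurs at t = 1.5 h, so basin lag t_L = 1.5 − 0.5663 = 0.93 h.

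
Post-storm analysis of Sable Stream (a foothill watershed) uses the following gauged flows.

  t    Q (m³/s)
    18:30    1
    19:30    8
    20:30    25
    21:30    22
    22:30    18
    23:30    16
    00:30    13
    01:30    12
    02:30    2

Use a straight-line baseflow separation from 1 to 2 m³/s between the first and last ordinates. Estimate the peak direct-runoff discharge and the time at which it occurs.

Subtracting baseflow gives direct-runoff ordinates: 0.00, 6.88, 23.75, 20.62, 16.50, 14.38, 11.25, 10.12, 0.00 m³/s.
The maximum is 23.75 m³/s, occurring at the reading for t = 20:30.

Q_p = 23.75 m³/s at t = 20:30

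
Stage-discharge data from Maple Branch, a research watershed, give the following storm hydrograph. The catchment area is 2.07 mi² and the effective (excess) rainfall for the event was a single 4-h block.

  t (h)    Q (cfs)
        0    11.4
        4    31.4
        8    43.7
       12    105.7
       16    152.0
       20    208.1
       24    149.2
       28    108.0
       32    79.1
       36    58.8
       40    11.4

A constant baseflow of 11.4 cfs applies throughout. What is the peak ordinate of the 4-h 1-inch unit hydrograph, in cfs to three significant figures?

U_p ≈ 78.8 cfs

Direct runoff: 0.0, 20.0, 32.3, 94.3, 140.6, 196.7, 137.8, 96.6, 67.7, 47.4, 0.0 cfs; ΣQ_DR = 833.4 cfs, peak = 196.7 cfs.
Runoff depth d = ΣQ_DR·Δt / A = 833.4 × 14400 / (2.07 mi²) = 2.496 in.
The 1-inch UH is the DRH scaled by (1 in)/d, so U_p = 196.7 × 1/2.496 = 78.8 cfs.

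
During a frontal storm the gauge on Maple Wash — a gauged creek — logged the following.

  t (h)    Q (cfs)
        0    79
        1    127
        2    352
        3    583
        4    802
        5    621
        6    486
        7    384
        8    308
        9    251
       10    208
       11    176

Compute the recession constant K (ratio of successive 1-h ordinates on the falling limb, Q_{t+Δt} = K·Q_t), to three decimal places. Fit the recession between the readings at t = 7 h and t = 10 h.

K ≈ 0.815

Using the recession-limb readings at t = 7 h and t = 10 h: Q falls from 384 to 208 cfs over 3 intervals.
K = (Q₂/Q₁)^(1/3) = (208/384)^(1/3) = 0.815.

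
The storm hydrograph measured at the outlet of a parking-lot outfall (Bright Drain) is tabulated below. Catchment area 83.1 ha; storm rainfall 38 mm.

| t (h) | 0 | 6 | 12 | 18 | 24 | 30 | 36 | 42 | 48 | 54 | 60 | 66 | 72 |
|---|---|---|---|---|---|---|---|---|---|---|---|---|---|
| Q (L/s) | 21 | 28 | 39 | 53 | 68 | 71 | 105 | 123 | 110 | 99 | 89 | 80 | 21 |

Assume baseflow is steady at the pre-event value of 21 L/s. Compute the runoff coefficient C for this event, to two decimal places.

ΣQ_DR = 634.0 L/s; V = ΣQ_DR·Δt = 1.369 × 10^7 L.
Runoff depth d = V / A = 16.48 mm.
C = d / P = 16.48 / 38 = 0.43.

C ≈ 0.43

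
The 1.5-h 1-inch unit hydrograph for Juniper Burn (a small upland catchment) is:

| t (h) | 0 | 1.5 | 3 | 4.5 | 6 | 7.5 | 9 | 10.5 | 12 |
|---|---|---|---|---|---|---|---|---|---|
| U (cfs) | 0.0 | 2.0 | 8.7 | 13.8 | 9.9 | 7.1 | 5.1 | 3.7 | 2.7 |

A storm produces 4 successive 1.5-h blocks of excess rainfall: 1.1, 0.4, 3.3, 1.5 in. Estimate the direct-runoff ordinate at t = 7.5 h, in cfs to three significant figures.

Q ≈ 70.4 cfs

By discrete convolution, Q_j = Σ (P_i / 1 in) · U_{j−i}.
At t = 7.5 h (j=5): Q = (1.1/1)·7.1 + (0.4/1)·9.9 + (3.3/1)·13.8 + (1.5/1)·8.7 = 70.4 cfs.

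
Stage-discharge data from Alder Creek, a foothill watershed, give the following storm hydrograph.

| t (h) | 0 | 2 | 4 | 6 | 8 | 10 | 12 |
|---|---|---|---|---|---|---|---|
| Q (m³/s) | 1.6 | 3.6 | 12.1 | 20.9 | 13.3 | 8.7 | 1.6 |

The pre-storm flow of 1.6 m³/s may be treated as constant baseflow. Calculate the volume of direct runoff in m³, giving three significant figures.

Direct-runoff ordinates (Q − Q_b): 0.0, 2.0, 10.5, 19.3, 11.7, 7.1, 0.0 m³/s.
ΣQ_DR = 50.60 m³/s.
With Δt = 2 h = 7200 s, V = ΣQ_DR · Δt = 50.60 × 7200 = 3.64 × 10^5 m³.

V ≈ 3.64 × 10^5 m³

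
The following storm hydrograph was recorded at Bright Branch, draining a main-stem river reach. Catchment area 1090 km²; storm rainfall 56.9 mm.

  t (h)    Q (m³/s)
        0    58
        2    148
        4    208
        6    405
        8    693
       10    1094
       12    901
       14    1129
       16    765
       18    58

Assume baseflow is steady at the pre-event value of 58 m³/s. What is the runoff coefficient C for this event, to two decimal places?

C ≈ 0.57

ΣQ_DR = 4879 m³/s; V = ΣQ_DR·Δt = 3.513 × 10^7 m³.
Runoff depth d = V / A = 32.23 mm.
C = d / P = 32.23 / 56.9 = 0.57.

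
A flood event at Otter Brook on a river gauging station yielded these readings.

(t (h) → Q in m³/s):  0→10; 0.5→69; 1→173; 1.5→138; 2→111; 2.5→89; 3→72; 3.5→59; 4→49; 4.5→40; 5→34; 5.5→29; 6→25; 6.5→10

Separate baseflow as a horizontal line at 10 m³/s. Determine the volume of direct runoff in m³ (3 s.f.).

V ≈ 1.38 × 10^6 m³

Direct-runoff ordinates (Q − Q_b): 0.0, 59.0, 163.0, 128.0, 101.0, 79.0, 62.0, 49.0, 39.0, 30.0, 24.0, 19.0, 15.0, 0.0 m³/s.
ΣQ_DR = 768.0 m³/s.
With Δt = 0.5 h = 1800 s, V = ΣQ_DR · Δt = 768.0 × 1800 = 1.38 × 10^6 m³.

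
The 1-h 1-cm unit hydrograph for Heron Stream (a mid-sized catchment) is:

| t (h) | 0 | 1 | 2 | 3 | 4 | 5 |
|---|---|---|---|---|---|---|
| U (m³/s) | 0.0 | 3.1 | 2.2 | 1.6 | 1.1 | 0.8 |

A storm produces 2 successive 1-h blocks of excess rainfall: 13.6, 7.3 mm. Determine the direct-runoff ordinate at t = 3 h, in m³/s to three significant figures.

By discrete convolution, Q_j = Σ (P_i / 10 mm) · U_{j−i}.
At t = 3 h (j=3): Q = (13.6/10)·1.6 + (7.3/10)·2.2 = 3.78 m³/s.

Q ≈ 3.78 m³/s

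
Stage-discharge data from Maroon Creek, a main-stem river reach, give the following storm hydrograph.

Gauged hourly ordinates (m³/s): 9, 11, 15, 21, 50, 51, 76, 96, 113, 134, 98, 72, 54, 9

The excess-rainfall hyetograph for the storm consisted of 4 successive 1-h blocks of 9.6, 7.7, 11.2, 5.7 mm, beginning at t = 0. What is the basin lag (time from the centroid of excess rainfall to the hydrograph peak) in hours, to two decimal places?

Centroid of excess rainfall: t_c = Σ P_i·t̄_i / ΣP_i = 1.8801 h (block centres at 0.5, 1.5, 2.5, 3.5 h).
Hydrograph peak occurs at t = 9 h, so basin lag t_L = 9 − 1.8801 = 7.12 h.

t_L ≈ 7.12 h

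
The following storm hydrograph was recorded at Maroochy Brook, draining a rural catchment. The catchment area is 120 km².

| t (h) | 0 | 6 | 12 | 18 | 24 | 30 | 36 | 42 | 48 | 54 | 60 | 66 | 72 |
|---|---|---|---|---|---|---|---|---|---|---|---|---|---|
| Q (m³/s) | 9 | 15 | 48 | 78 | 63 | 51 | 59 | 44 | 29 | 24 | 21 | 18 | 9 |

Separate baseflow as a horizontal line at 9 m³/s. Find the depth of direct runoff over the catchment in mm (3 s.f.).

d ≈ 63.2 mm

Direct runoff: 0.0, 6.0, 39.0, 69.0, 54.0, 42.0, 50.0, 35.0, 20.0, 15.0, 12.0, 9.0, 0.0 m³/s; ΣQ_DR = 351.0 m³/s.
V = ΣQ_DR · Δt = 351.0 × 21600 s = 7.582 × 10^6 m³.
Over A = 120 km², depth = V / A = 63.2 mm.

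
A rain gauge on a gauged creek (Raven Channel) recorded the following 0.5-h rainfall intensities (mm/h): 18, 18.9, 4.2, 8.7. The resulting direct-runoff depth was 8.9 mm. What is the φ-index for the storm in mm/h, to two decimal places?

φ ≈ 9.55 mm/h

Only the 2 blocks with intensity above φ contribute runoff: 18, 18.9 mm/h.
Σ(I−φ)·Δt = d  ⇒  (18+18.9 − 2φ)·0.5 = 8.9
φ = (36.90 − 8.9/0.5) / 2 = 9.55 mm/h.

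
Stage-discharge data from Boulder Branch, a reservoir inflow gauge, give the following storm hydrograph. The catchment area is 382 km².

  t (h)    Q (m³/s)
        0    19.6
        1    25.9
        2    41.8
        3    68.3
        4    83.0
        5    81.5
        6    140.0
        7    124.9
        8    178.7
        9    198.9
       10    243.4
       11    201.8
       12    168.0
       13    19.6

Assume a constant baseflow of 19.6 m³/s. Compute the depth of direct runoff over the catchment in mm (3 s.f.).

Direct runoff: 0.0, 6.3, 22.2, 48.7, 63.4, 61.9, 120.4, 105.3, 159.1, 179.3, 223.8, 182.2, 148.4, 0.0 m³/s; ΣQ_DR = 1321 m³/s.
V = ΣQ_DR · Δt = 1321 × 3600 s = 4.756 × 10^6 m³.
Over A = 382 km², depth = V / A = 12.4 mm.

d ≈ 12.4 mm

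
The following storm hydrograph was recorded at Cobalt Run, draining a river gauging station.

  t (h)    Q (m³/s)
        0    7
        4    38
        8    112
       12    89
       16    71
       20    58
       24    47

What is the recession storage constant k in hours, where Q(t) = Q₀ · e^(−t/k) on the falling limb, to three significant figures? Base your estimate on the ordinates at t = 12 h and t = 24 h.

On the falling limb, Q drops from 89 to 47 m³/s between t = 12 h and t = 24 h (Δt = 12 h).
k = −Δt / ln(Q₂/Q₁) = −12 / ln(47/89) = 18.8 h.

k ≈ 18.8 h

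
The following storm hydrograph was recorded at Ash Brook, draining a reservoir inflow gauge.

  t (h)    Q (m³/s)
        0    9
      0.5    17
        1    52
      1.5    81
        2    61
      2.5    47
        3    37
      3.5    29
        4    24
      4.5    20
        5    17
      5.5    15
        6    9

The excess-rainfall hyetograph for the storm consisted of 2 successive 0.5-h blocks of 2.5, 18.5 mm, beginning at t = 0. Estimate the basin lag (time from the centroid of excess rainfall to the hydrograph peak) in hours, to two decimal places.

Centroid of excess rainfall: t_c = Σ P_i·t̄_i / ΣP_i = 0.6905 h (block centres at 0.25, 0.75 h).
Hydrograph peak occurs at t = 1.5 h, so basin lag t_L = 1.5 − 0.6905 = 0.81 h.

t_L ≈ 0.81 h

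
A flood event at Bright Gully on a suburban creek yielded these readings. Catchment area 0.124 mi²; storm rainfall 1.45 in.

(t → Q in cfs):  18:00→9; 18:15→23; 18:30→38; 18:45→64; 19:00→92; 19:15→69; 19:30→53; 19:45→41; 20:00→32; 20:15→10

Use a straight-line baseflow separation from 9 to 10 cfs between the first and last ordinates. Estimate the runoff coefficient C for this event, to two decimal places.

ΣQ_DR = 336.0 cfs; V = ΣQ_DR·Δt = 3.024 × 10^5 ft³.
Runoff depth d = V / A = 1.050 in.
C = d / P = 1.050 / 1.45 = 0.72.

C ≈ 0.72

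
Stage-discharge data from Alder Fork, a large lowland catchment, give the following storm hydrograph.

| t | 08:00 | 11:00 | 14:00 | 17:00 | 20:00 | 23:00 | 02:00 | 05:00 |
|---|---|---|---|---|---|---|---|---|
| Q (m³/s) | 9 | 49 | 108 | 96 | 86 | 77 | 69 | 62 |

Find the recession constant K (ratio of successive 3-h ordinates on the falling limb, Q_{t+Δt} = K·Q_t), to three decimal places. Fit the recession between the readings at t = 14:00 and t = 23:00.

K ≈ 0.893

Using the recession-limb readings at t = 14:00 and t = 23:00: Q falls from 108 to 77 m³/s over 3 intervals.
K = (Q₂/Q₁)^(1/3) = (77/108)^(1/3) = 0.893.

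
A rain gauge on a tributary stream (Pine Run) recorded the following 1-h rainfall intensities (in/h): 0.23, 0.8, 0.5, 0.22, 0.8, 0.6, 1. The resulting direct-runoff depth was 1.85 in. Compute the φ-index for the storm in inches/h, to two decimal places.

Only the 5 blocks with intensity above φ contribute runoff: 0.8, 0.5, 0.8, 0.6, 1 in/h.
Σ(I−φ)·Δt = d  ⇒  (0.8+0.5+0.8+0.6+1 − 5φ)·1 = 1.85
φ = (3.700 − 1.85/1) / 5 = 0.37 in/h.

φ ≈ 0.37 in/h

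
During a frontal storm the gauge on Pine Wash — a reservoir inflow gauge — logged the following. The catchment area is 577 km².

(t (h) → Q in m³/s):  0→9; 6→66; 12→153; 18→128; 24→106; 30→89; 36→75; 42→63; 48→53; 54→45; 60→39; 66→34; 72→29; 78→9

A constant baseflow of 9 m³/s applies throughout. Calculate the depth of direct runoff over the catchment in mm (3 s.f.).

d ≈ 28.9 mm

Direct runoff: 0.0, 57.0, 144.0, 119.0, 97.0, 80.0, 66.0, 54.0, 44.0, 36.0, 30.0, 25.0, 20.0, 0.0 m³/s; ΣQ_DR = 772.0 m³/s.
V = ΣQ_DR · Δt = 772.0 × 21600 s = 1.668 × 10^7 m³.
Over A = 577 km², depth = V / A = 28.9 mm.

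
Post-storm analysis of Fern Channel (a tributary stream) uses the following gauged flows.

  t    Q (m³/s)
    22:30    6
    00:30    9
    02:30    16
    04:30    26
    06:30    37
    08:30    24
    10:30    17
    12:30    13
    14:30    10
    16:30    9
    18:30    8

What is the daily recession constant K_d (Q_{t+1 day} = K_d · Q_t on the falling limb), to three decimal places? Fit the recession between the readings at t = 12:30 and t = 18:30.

Between t = 12:30 and t = 18:30 the flow falls from 13 to 8 m³/s over 3×2 h = 6 h.
Per-interval ratio K = (8/13)^(1/3) = 0.8506; K_d = K^(24/2) = 0.143.

K_d ≈ 0.143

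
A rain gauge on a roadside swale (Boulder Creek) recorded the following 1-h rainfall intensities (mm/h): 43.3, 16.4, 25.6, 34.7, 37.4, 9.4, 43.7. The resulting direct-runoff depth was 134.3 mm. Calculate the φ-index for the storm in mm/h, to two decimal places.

φ ≈ 11.13 mm/h

Only the 6 blocks with intensity above φ contribute runoff: 43.3, 16.4, 25.6, 34.7, 37.4, 43.7 mm/h.
Σ(I−φ)·Δt = d  ⇒  (43.3+16.4+25.6+34.7+37.4+43.7 − 6φ)·1 = 134.3
φ = (201.1 − 134.3/1) / 6 = 11.13 mm/h.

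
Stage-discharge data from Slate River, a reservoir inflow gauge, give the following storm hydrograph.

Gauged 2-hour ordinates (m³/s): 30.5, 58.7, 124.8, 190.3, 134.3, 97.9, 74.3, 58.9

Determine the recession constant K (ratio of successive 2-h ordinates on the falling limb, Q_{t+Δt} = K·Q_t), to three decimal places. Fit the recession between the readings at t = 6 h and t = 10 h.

Using the recession-limb readings at t = 6 h and t = 10 h: Q falls from 190.3 to 97.9 m³/s over 2 intervals.
K = (Q₂/Q₁)^(1/2) = (97.9/190.3)^(1/2) = 0.717.

K ≈ 0.717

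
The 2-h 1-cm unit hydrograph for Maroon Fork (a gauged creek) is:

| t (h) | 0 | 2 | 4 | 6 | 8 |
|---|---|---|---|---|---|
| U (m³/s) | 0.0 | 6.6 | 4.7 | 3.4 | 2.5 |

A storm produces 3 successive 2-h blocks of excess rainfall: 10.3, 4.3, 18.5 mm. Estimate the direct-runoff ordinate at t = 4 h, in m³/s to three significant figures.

Q ≈ 7.68 m³/s

By discrete convolution, Q_j = Σ (P_i / 10 mm) · U_{j−i}.
At t = 4 h (j=2): Q = (10.3/10)·4.7 + (4.3/10)·6.6 + (18.5/10)·0.0 = 7.68 m³/s.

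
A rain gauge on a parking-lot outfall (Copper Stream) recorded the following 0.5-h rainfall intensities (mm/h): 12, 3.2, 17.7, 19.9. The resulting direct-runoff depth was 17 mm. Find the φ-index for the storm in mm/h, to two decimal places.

φ ≈ 5.20 mm/h

Only the 3 blocks with intensity above φ contribute runoff: 12, 17.7, 19.9 mm/h.
Σ(I−φ)·Δt = d  ⇒  (12+17.7+19.9 − 3φ)·0.5 = 17
φ = (49.60 − 17/0.5) / 3 = 5.20 mm/h.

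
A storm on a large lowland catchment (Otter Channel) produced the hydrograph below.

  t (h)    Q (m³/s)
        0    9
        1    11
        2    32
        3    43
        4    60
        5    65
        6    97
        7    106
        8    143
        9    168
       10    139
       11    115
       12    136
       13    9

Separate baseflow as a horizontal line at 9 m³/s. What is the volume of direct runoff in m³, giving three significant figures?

Direct-runoff ordinates (Q − Q_b): 0.0, 2.0, 23.0, 34.0, 51.0, 56.0, 88.0, 97.0, 134.0, 159.0, 130.0, 106.0, 127.0, 0.0 m³/s.
ΣQ_DR = 1007 m³/s.
With Δt = 1 h = 3600 s, V = ΣQ_DR · Δt = 1007 × 3600 = 3.63 × 10^6 m³.

V ≈ 3.63 × 10^6 m³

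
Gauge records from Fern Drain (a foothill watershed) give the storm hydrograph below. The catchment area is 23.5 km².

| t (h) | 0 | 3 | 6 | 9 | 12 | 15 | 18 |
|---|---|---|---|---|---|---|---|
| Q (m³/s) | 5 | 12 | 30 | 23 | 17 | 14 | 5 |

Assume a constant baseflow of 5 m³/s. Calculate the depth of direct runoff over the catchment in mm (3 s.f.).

Direct runoff: 0.0, 7.0, 25.0, 18.0, 12.0, 9.0, 0.0 m³/s; ΣQ_DR = 71.00 m³/s.
V = ΣQ_DR · Δt = 71.00 × 10800 s = 7.668 × 10^5 m³.
Over A = 23.5 km², depth = V / A = 32.6 mm.

d ≈ 32.6 mm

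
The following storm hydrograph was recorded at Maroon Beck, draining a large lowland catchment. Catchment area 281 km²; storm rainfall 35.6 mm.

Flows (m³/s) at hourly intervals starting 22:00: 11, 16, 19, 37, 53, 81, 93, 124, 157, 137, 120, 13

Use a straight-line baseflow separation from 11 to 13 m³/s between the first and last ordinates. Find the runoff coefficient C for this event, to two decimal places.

ΣQ_DR = 717.0 m³/s; V = ΣQ_DR·Δt = 2.581 × 10^6 m³.
Runoff depth d = V / A = 9.186 mm.
C = d / P = 9.186 / 35.6 = 0.26.

C ≈ 0.26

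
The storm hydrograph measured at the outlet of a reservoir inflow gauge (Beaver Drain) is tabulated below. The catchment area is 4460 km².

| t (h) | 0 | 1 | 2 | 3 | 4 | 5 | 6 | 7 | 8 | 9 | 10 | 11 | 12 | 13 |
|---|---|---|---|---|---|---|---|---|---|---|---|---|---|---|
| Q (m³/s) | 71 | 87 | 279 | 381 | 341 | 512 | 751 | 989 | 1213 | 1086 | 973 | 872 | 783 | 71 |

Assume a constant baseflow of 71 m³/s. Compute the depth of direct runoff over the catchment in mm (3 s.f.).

Direct runoff: 0.0, 16.0, 208.0, 310.0, 270.0, 441.0, 680.0, 918.0, 1142.0, 1015.0, 902.0, 801.0, 712.0, 0.0 m³/s; ΣQ_DR = 7415 m³/s.
V = ΣQ_DR · Δt = 7415 × 3600 s = 2.669 × 10^7 m³.
Over A = 4460 km², depth = V / A = 5.99 mm.

d ≈ 5.99 mm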